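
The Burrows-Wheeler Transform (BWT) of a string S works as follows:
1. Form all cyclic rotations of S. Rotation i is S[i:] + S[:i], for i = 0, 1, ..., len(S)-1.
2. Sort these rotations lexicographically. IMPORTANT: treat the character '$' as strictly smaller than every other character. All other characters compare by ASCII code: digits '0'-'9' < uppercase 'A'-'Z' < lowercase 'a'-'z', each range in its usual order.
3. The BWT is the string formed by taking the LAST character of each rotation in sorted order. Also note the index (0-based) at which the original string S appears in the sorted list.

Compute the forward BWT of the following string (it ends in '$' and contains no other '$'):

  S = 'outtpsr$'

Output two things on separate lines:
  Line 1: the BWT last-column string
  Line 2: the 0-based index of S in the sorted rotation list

Answer: r$tsptuo
1

Derivation:
All 8 rotations (rotation i = S[i:]+S[:i]):
  rot[0] = outtpsr$
  rot[1] = uttpsr$o
  rot[2] = ttpsr$ou
  rot[3] = tpsr$out
  rot[4] = psr$outt
  rot[5] = sr$outtp
  rot[6] = r$outtps
  rot[7] = $outtpsr
Sorted (with $ < everything):
  sorted[0] = $outtpsr  (last char: 'r')
  sorted[1] = outtpsr$  (last char: '$')
  sorted[2] = psr$outt  (last char: 't')
  sorted[3] = r$outtps  (last char: 's')
  sorted[4] = sr$outtp  (last char: 'p')
  sorted[5] = tpsr$out  (last char: 't')
  sorted[6] = ttpsr$ou  (last char: 'u')
  sorted[7] = uttpsr$o  (last char: 'o')
Last column: r$tsptuo
Original string S is at sorted index 1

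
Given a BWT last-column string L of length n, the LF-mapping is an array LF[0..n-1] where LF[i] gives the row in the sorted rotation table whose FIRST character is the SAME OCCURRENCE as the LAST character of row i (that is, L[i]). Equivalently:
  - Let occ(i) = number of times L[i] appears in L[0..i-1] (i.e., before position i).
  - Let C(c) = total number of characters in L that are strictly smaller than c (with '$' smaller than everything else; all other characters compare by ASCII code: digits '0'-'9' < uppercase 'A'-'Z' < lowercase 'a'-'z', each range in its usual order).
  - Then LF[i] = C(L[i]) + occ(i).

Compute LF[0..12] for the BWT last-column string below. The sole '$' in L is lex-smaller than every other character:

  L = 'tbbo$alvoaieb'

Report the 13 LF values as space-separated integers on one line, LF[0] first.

Char counts: '$':1, 'a':2, 'b':3, 'e':1, 'i':1, 'l':1, 'o':2, 't':1, 'v':1
C (first-col start): C('$')=0, C('a')=1, C('b')=3, C('e')=6, C('i')=7, C('l')=8, C('o')=9, C('t')=11, C('v')=12
L[0]='t': occ=0, LF[0]=C('t')+0=11+0=11
L[1]='b': occ=0, LF[1]=C('b')+0=3+0=3
L[2]='b': occ=1, LF[2]=C('b')+1=3+1=4
L[3]='o': occ=0, LF[3]=C('o')+0=9+0=9
L[4]='$': occ=0, LF[4]=C('$')+0=0+0=0
L[5]='a': occ=0, LF[5]=C('a')+0=1+0=1
L[6]='l': occ=0, LF[6]=C('l')+0=8+0=8
L[7]='v': occ=0, LF[7]=C('v')+0=12+0=12
L[8]='o': occ=1, LF[8]=C('o')+1=9+1=10
L[9]='a': occ=1, LF[9]=C('a')+1=1+1=2
L[10]='i': occ=0, LF[10]=C('i')+0=7+0=7
L[11]='e': occ=0, LF[11]=C('e')+0=6+0=6
L[12]='b': occ=2, LF[12]=C('b')+2=3+2=5

Answer: 11 3 4 9 0 1 8 12 10 2 7 6 5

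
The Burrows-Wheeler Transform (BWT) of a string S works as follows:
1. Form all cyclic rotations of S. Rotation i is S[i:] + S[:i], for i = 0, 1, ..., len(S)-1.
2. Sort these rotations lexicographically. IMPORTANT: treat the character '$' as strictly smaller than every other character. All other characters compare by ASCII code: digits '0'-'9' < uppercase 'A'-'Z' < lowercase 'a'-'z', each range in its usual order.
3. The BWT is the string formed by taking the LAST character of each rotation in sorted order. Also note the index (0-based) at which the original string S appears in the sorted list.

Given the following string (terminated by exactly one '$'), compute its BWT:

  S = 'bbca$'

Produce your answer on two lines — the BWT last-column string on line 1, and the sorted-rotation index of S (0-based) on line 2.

Answer: ac$bb
2

Derivation:
All 5 rotations (rotation i = S[i:]+S[:i]):
  rot[0] = bbca$
  rot[1] = bca$b
  rot[2] = ca$bb
  rot[3] = a$bbc
  rot[4] = $bbca
Sorted (with $ < everything):
  sorted[0] = $bbca  (last char: 'a')
  sorted[1] = a$bbc  (last char: 'c')
  sorted[2] = bbca$  (last char: '$')
  sorted[3] = bca$b  (last char: 'b')
  sorted[4] = ca$bb  (last char: 'b')
Last column: ac$bb
Original string S is at sorted index 2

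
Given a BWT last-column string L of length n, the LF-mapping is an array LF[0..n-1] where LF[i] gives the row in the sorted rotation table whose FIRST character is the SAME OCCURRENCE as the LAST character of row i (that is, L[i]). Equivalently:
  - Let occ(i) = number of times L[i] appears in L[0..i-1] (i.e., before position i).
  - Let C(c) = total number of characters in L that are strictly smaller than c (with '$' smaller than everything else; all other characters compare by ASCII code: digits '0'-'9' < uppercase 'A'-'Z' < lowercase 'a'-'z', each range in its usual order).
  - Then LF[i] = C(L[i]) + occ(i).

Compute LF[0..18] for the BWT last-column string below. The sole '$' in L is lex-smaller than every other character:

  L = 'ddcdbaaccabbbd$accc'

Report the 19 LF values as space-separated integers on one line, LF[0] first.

Answer: 15 16 9 17 5 1 2 10 11 3 6 7 8 18 0 4 12 13 14

Derivation:
Char counts: '$':1, 'a':4, 'b':4, 'c':6, 'd':4
C (first-col start): C('$')=0, C('a')=1, C('b')=5, C('c')=9, C('d')=15
L[0]='d': occ=0, LF[0]=C('d')+0=15+0=15
L[1]='d': occ=1, LF[1]=C('d')+1=15+1=16
L[2]='c': occ=0, LF[2]=C('c')+0=9+0=9
L[3]='d': occ=2, LF[3]=C('d')+2=15+2=17
L[4]='b': occ=0, LF[4]=C('b')+0=5+0=5
L[5]='a': occ=0, LF[5]=C('a')+0=1+0=1
L[6]='a': occ=1, LF[6]=C('a')+1=1+1=2
L[7]='c': occ=1, LF[7]=C('c')+1=9+1=10
L[8]='c': occ=2, LF[8]=C('c')+2=9+2=11
L[9]='a': occ=2, LF[9]=C('a')+2=1+2=3
L[10]='b': occ=1, LF[10]=C('b')+1=5+1=6
L[11]='b': occ=2, LF[11]=C('b')+2=5+2=7
L[12]='b': occ=3, LF[12]=C('b')+3=5+3=8
L[13]='d': occ=3, LF[13]=C('d')+3=15+3=18
L[14]='$': occ=0, LF[14]=C('$')+0=0+0=0
L[15]='a': occ=3, LF[15]=C('a')+3=1+3=4
L[16]='c': occ=3, LF[16]=C('c')+3=9+3=12
L[17]='c': occ=4, LF[17]=C('c')+4=9+4=13
L[18]='c': occ=5, LF[18]=C('c')+5=9+5=14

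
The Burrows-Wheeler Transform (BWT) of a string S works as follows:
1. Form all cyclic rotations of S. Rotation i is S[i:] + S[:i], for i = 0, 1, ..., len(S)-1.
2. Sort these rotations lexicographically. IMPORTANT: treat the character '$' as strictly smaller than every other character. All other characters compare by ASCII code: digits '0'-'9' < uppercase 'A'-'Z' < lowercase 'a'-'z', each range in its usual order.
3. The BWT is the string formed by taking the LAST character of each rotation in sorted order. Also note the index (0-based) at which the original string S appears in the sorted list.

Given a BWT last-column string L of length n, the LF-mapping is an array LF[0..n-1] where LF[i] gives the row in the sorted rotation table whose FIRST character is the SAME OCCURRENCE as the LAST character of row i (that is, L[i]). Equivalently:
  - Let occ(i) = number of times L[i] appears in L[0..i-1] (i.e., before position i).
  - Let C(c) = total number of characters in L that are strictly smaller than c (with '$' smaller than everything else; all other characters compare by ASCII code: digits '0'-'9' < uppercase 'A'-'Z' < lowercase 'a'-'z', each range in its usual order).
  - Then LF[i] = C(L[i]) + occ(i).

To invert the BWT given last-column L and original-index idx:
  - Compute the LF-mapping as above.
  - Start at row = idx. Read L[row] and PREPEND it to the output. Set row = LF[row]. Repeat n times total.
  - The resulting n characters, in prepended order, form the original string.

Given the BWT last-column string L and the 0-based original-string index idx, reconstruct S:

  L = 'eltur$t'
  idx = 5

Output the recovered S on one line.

LF mapping: 1 2 4 6 3 0 5
Walk LF starting at row 5, prepending L[row]:
  step 1: row=5, L[5]='$', prepend. Next row=LF[5]=0
  step 2: row=0, L[0]='e', prepend. Next row=LF[0]=1
  step 3: row=1, L[1]='l', prepend. Next row=LF[1]=2
  step 4: row=2, L[2]='t', prepend. Next row=LF[2]=4
  step 5: row=4, L[4]='r', prepend. Next row=LF[4]=3
  step 6: row=3, L[3]='u', prepend. Next row=LF[3]=6
  step 7: row=6, L[6]='t', prepend. Next row=LF[6]=5
Reversed output: turtle$

Answer: turtle$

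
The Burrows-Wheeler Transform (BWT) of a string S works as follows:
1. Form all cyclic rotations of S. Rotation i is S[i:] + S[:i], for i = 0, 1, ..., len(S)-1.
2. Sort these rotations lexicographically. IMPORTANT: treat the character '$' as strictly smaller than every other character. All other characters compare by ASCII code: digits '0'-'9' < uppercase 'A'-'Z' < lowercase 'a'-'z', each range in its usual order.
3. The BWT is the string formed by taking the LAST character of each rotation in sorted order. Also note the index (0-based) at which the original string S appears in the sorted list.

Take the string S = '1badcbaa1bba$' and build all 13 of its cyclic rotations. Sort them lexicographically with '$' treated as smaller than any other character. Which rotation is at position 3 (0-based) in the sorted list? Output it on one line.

All 13 rotations (rotation i = S[i:]+S[:i]):
  rot[0] = 1badcbaa1bba$
  rot[1] = badcbaa1bba$1
  rot[2] = adcbaa1bba$1b
  rot[3] = dcbaa1bba$1ba
  rot[4] = cbaa1bba$1bad
  rot[5] = baa1bba$1badc
  rot[6] = aa1bba$1badcb
  rot[7] = a1bba$1badcba
  rot[8] = 1bba$1badcbaa
  rot[9] = bba$1badcbaa1
  rot[10] = ba$1badcbaa1b
  rot[11] = a$1badcbaa1bb
  rot[12] = $1badcbaa1bba
Sorted (with $ < everything):
  sorted[0] = $1badcbaa1bba
  sorted[1] = 1badcbaa1bba$
  sorted[2] = 1bba$1badcbaa
  sorted[3] = a$1badcbaa1bb
  sorted[4] = a1bba$1badcba
  sorted[5] = aa1bba$1badcb
  sorted[6] = adcbaa1bba$1b
  sorted[7] = ba$1badcbaa1b
  sorted[8] = baa1bba$1badc
  sorted[9] = badcbaa1bba$1
  sorted[10] = bba$1badcbaa1
  sorted[11] = cbaa1bba$1bad
  sorted[12] = dcbaa1bba$1ba
sorted[3] = a$1badcbaa1bb

Answer: a$1badcbaa1bb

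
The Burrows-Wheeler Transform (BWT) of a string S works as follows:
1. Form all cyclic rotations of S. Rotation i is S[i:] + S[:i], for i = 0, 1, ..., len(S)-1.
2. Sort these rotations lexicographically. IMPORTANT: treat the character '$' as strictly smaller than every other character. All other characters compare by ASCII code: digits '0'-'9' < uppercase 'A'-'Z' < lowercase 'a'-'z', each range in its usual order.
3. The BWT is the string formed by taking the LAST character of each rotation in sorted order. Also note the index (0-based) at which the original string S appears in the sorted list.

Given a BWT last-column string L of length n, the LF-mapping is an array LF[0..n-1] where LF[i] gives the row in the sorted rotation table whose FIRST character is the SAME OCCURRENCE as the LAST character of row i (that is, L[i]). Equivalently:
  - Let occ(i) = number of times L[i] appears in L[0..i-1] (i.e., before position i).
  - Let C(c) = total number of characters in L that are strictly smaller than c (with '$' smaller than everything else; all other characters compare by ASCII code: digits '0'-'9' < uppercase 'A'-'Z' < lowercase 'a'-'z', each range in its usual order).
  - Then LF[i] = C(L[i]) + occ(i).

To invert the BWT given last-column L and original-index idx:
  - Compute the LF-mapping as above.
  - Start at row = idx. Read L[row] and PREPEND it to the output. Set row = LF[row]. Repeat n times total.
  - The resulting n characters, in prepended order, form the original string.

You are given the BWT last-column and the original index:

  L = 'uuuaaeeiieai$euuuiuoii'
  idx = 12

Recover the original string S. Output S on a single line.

Answer: iuuaaiiuaeeeiieiuuouu$

Derivation:
LF mapping: 15 16 17 1 2 4 5 8 9 6 3 10 0 7 18 19 20 11 21 14 12 13
Walk LF starting at row 12, prepending L[row]:
  step 1: row=12, L[12]='$', prepend. Next row=LF[12]=0
  step 2: row=0, L[0]='u', prepend. Next row=LF[0]=15
  step 3: row=15, L[15]='u', prepend. Next row=LF[15]=19
  step 4: row=19, L[19]='o', prepend. Next row=LF[19]=14
  step 5: row=14, L[14]='u', prepend. Next row=LF[14]=18
  step 6: row=18, L[18]='u', prepend. Next row=LF[18]=21
  step 7: row=21, L[21]='i', prepend. Next row=LF[21]=13
  step 8: row=13, L[13]='e', prepend. Next row=LF[13]=7
  step 9: row=7, L[7]='i', prepend. Next row=LF[7]=8
  step 10: row=8, L[8]='i', prepend. Next row=LF[8]=9
  step 11: row=9, L[9]='e', prepend. Next row=LF[9]=6
  step 12: row=6, L[6]='e', prepend. Next row=LF[6]=5
  step 13: row=5, L[5]='e', prepend. Next row=LF[5]=4
  step 14: row=4, L[4]='a', prepend. Next row=LF[4]=2
  step 15: row=2, L[2]='u', prepend. Next row=LF[2]=17
  step 16: row=17, L[17]='i', prepend. Next row=LF[17]=11
  step 17: row=11, L[11]='i', prepend. Next row=LF[11]=10
  step 18: row=10, L[10]='a', prepend. Next row=LF[10]=3
  step 19: row=3, L[3]='a', prepend. Next row=LF[3]=1
  step 20: row=1, L[1]='u', prepend. Next row=LF[1]=16
  step 21: row=16, L[16]='u', prepend. Next row=LF[16]=20
  step 22: row=20, L[20]='i', prepend. Next row=LF[20]=12
Reversed output: iuuaaiiuaeeeiieiuuouu$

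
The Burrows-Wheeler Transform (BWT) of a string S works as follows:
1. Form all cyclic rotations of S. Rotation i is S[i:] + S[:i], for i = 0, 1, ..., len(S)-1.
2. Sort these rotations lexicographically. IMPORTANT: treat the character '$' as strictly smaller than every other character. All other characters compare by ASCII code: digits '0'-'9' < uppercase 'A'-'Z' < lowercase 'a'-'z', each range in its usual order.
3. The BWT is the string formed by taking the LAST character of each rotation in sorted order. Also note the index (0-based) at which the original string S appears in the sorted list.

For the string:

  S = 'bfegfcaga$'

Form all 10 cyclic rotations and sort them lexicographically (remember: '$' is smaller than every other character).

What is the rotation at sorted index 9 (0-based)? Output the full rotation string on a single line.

All 10 rotations (rotation i = S[i:]+S[:i]):
  rot[0] = bfegfcaga$
  rot[1] = fegfcaga$b
  rot[2] = egfcaga$bf
  rot[3] = gfcaga$bfe
  rot[4] = fcaga$bfeg
  rot[5] = caga$bfegf
  rot[6] = aga$bfegfc
  rot[7] = ga$bfegfca
  rot[8] = a$bfegfcag
  rot[9] = $bfegfcaga
Sorted (with $ < everything):
  sorted[0] = $bfegfcaga
  sorted[1] = a$bfegfcag
  sorted[2] = aga$bfegfc
  sorted[3] = bfegfcaga$
  sorted[4] = caga$bfegf
  sorted[5] = egfcaga$bf
  sorted[6] = fcaga$bfeg
  sorted[7] = fegfcaga$b
  sorted[8] = ga$bfegfca
  sorted[9] = gfcaga$bfe
sorted[9] = gfcaga$bfe

Answer: gfcaga$bfe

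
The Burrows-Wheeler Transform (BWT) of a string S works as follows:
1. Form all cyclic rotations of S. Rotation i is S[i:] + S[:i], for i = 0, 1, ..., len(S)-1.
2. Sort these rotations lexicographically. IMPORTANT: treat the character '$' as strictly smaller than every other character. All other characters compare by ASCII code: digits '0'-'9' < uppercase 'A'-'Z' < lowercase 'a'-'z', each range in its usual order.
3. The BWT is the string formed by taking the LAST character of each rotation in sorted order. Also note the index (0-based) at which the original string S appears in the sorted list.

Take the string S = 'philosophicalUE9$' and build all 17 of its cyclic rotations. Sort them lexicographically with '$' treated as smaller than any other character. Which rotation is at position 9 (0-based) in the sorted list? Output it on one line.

All 17 rotations (rotation i = S[i:]+S[:i]):
  rot[0] = philosophicalUE9$
  rot[1] = hilosophicalUE9$p
  rot[2] = ilosophicalUE9$ph
  rot[3] = losophicalUE9$phi
  rot[4] = osophicalUE9$phil
  rot[5] = sophicalUE9$philo
  rot[6] = ophicalUE9$philos
  rot[7] = phicalUE9$philoso
  rot[8] = hicalUE9$philosop
  rot[9] = icalUE9$philosoph
  rot[10] = calUE9$philosophi
  rot[11] = alUE9$philosophic
  rot[12] = lUE9$philosophica
  rot[13] = UE9$philosophical
  rot[14] = E9$philosophicalU
  rot[15] = 9$philosophicalUE
  rot[16] = $philosophicalUE9
Sorted (with $ < everything):
  sorted[0] = $philosophicalUE9
  sorted[1] = 9$philosophicalUE
  sorted[2] = E9$philosophicalU
  sorted[3] = UE9$philosophical
  sorted[4] = alUE9$philosophic
  sorted[5] = calUE9$philosophi
  sorted[6] = hicalUE9$philosop
  sorted[7] = hilosophicalUE9$p
  sorted[8] = icalUE9$philosoph
  sorted[9] = ilosophicalUE9$ph
  sorted[10] = lUE9$philosophica
  sorted[11] = losophicalUE9$phi
  sorted[12] = ophicalUE9$philos
  sorted[13] = osophicalUE9$phil
  sorted[14] = phicalUE9$philoso
  sorted[15] = philosophicalUE9$
  sorted[16] = sophicalUE9$philo
sorted[9] = ilosophicalUE9$ph

Answer: ilosophicalUE9$ph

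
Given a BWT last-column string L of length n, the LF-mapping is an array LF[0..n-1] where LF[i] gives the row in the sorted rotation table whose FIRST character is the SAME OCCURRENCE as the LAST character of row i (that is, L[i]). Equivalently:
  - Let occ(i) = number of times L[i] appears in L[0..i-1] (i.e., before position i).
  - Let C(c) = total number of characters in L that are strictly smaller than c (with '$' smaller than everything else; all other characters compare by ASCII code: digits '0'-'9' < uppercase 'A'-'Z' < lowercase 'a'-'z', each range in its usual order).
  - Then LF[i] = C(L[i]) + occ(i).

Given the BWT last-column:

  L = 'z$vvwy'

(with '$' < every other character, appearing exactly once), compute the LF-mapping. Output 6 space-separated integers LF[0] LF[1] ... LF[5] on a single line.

Char counts: '$':1, 'v':2, 'w':1, 'y':1, 'z':1
C (first-col start): C('$')=0, C('v')=1, C('w')=3, C('y')=4, C('z')=5
L[0]='z': occ=0, LF[0]=C('z')+0=5+0=5
L[1]='$': occ=0, LF[1]=C('$')+0=0+0=0
L[2]='v': occ=0, LF[2]=C('v')+0=1+0=1
L[3]='v': occ=1, LF[3]=C('v')+1=1+1=2
L[4]='w': occ=0, LF[4]=C('w')+0=3+0=3
L[5]='y': occ=0, LF[5]=C('y')+0=4+0=4

Answer: 5 0 1 2 3 4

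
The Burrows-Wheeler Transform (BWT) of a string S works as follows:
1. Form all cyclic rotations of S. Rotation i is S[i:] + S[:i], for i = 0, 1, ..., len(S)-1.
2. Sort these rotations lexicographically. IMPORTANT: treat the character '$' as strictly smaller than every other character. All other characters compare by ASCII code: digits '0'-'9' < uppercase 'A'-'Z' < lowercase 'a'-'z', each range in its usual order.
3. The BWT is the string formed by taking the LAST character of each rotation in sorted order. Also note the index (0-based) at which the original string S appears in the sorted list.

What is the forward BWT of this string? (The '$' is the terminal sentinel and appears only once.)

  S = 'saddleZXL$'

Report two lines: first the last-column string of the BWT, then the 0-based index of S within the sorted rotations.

Answer: LXZesadld$
9

Derivation:
All 10 rotations (rotation i = S[i:]+S[:i]):
  rot[0] = saddleZXL$
  rot[1] = addleZXL$s
  rot[2] = ddleZXL$sa
  rot[3] = dleZXL$sad
  rot[4] = leZXL$sadd
  rot[5] = eZXL$saddl
  rot[6] = ZXL$saddle
  rot[7] = XL$saddleZ
  rot[8] = L$saddleZX
  rot[9] = $saddleZXL
Sorted (with $ < everything):
  sorted[0] = $saddleZXL  (last char: 'L')
  sorted[1] = L$saddleZX  (last char: 'X')
  sorted[2] = XL$saddleZ  (last char: 'Z')
  sorted[3] = ZXL$saddle  (last char: 'e')
  sorted[4] = addleZXL$s  (last char: 's')
  sorted[5] = ddleZXL$sa  (last char: 'a')
  sorted[6] = dleZXL$sad  (last char: 'd')
  sorted[7] = eZXL$saddl  (last char: 'l')
  sorted[8] = leZXL$sadd  (last char: 'd')
  sorted[9] = saddleZXL$  (last char: '$')
Last column: LXZesadld$
Original string S is at sorted index 9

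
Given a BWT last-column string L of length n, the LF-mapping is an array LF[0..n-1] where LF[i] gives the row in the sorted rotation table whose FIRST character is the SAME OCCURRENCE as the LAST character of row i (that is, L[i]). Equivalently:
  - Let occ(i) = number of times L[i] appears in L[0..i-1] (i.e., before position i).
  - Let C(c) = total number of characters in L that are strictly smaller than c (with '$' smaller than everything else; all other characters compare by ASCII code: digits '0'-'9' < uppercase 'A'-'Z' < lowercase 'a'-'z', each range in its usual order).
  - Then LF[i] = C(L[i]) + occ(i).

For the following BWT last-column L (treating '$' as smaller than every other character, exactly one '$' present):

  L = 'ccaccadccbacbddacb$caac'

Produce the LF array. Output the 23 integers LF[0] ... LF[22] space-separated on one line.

Answer: 10 11 1 12 13 2 20 14 15 7 3 16 8 21 22 4 17 9 0 18 5 6 19

Derivation:
Char counts: '$':1, 'a':6, 'b':3, 'c':10, 'd':3
C (first-col start): C('$')=0, C('a')=1, C('b')=7, C('c')=10, C('d')=20
L[0]='c': occ=0, LF[0]=C('c')+0=10+0=10
L[1]='c': occ=1, LF[1]=C('c')+1=10+1=11
L[2]='a': occ=0, LF[2]=C('a')+0=1+0=1
L[3]='c': occ=2, LF[3]=C('c')+2=10+2=12
L[4]='c': occ=3, LF[4]=C('c')+3=10+3=13
L[5]='a': occ=1, LF[5]=C('a')+1=1+1=2
L[6]='d': occ=0, LF[6]=C('d')+0=20+0=20
L[7]='c': occ=4, LF[7]=C('c')+4=10+4=14
L[8]='c': occ=5, LF[8]=C('c')+5=10+5=15
L[9]='b': occ=0, LF[9]=C('b')+0=7+0=7
L[10]='a': occ=2, LF[10]=C('a')+2=1+2=3
L[11]='c': occ=6, LF[11]=C('c')+6=10+6=16
L[12]='b': occ=1, LF[12]=C('b')+1=7+1=8
L[13]='d': occ=1, LF[13]=C('d')+1=20+1=21
L[14]='d': occ=2, LF[14]=C('d')+2=20+2=22
L[15]='a': occ=3, LF[15]=C('a')+3=1+3=4
L[16]='c': occ=7, LF[16]=C('c')+7=10+7=17
L[17]='b': occ=2, LF[17]=C('b')+2=7+2=9
L[18]='$': occ=0, LF[18]=C('$')+0=0+0=0
L[19]='c': occ=8, LF[19]=C('c')+8=10+8=18
L[20]='a': occ=4, LF[20]=C('a')+4=1+4=5
L[21]='a': occ=5, LF[21]=C('a')+5=1+5=6
L[22]='c': occ=9, LF[22]=C('c')+9=10+9=19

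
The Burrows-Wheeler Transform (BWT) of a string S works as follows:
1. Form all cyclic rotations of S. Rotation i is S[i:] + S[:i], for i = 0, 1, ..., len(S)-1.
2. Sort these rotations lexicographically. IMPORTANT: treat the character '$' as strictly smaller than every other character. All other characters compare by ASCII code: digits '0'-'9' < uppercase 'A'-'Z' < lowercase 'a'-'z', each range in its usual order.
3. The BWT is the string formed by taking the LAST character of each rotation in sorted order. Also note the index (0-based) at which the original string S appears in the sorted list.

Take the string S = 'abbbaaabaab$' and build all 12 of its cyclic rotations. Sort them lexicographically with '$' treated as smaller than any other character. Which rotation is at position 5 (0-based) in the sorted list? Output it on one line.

All 12 rotations (rotation i = S[i:]+S[:i]):
  rot[0] = abbbaaabaab$
  rot[1] = bbbaaabaab$a
  rot[2] = bbaaabaab$ab
  rot[3] = baaabaab$abb
  rot[4] = aaabaab$abbb
  rot[5] = aabaab$abbba
  rot[6] = abaab$abbbaa
  rot[7] = baab$abbbaaa
  rot[8] = aab$abbbaaab
  rot[9] = ab$abbbaaaba
  rot[10] = b$abbbaaabaa
  rot[11] = $abbbaaabaab
Sorted (with $ < everything):
  sorted[0] = $abbbaaabaab
  sorted[1] = aaabaab$abbb
  sorted[2] = aab$abbbaaab
  sorted[3] = aabaab$abbba
  sorted[4] = ab$abbbaaaba
  sorted[5] = abaab$abbbaa
  sorted[6] = abbbaaabaab$
  sorted[7] = b$abbbaaabaa
  sorted[8] = baaabaab$abb
  sorted[9] = baab$abbbaaa
  sorted[10] = bbaaabaab$ab
  sorted[11] = bbbaaabaab$a
sorted[5] = abaab$abbbaa

Answer: abaab$abbbaa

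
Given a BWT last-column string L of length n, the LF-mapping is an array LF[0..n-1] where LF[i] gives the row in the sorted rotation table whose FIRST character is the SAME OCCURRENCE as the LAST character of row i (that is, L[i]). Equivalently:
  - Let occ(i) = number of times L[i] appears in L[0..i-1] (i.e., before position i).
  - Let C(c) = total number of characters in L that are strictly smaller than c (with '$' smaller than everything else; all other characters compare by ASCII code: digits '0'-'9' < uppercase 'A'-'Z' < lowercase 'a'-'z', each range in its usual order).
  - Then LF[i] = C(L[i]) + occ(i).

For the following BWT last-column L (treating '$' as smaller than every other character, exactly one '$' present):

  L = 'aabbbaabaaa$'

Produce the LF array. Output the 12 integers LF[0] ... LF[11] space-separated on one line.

Answer: 1 2 8 9 10 3 4 11 5 6 7 0

Derivation:
Char counts: '$':1, 'a':7, 'b':4
C (first-col start): C('$')=0, C('a')=1, C('b')=8
L[0]='a': occ=0, LF[0]=C('a')+0=1+0=1
L[1]='a': occ=1, LF[1]=C('a')+1=1+1=2
L[2]='b': occ=0, LF[2]=C('b')+0=8+0=8
L[3]='b': occ=1, LF[3]=C('b')+1=8+1=9
L[4]='b': occ=2, LF[4]=C('b')+2=8+2=10
L[5]='a': occ=2, LF[5]=C('a')+2=1+2=3
L[6]='a': occ=3, LF[6]=C('a')+3=1+3=4
L[7]='b': occ=3, LF[7]=C('b')+3=8+3=11
L[8]='a': occ=4, LF[8]=C('a')+4=1+4=5
L[9]='a': occ=5, LF[9]=C('a')+5=1+5=6
L[10]='a': occ=6, LF[10]=C('a')+6=1+6=7
L[11]='$': occ=0, LF[11]=C('$')+0=0+0=0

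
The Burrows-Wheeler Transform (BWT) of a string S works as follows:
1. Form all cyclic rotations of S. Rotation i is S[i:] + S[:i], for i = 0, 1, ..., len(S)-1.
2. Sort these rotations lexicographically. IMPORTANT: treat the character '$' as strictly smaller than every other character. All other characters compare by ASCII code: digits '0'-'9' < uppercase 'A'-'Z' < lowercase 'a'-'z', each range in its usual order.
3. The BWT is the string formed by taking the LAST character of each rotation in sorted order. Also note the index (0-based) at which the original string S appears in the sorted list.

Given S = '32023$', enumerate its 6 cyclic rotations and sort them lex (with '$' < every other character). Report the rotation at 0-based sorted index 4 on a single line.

All 6 rotations (rotation i = S[i:]+S[:i]):
  rot[0] = 32023$
  rot[1] = 2023$3
  rot[2] = 023$32
  rot[3] = 23$320
  rot[4] = 3$3202
  rot[5] = $32023
Sorted (with $ < everything):
  sorted[0] = $32023
  sorted[1] = 023$32
  sorted[2] = 2023$3
  sorted[3] = 23$320
  sorted[4] = 3$3202
  sorted[5] = 32023$
sorted[4] = 3$3202

Answer: 3$3202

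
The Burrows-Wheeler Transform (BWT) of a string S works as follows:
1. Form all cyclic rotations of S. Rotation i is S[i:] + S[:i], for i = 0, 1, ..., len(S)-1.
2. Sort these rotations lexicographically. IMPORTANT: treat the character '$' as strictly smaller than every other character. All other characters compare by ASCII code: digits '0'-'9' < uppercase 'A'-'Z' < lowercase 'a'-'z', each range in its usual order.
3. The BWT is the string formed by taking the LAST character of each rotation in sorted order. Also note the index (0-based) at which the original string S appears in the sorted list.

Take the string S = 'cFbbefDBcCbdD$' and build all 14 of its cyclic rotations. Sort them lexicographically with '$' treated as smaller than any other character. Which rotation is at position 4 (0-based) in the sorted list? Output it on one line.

All 14 rotations (rotation i = S[i:]+S[:i]):
  rot[0] = cFbbefDBcCbdD$
  rot[1] = FbbefDBcCbdD$c
  rot[2] = bbefDBcCbdD$cF
  rot[3] = befDBcCbdD$cFb
  rot[4] = efDBcCbdD$cFbb
  rot[5] = fDBcCbdD$cFbbe
  rot[6] = DBcCbdD$cFbbef
  rot[7] = BcCbdD$cFbbefD
  rot[8] = cCbdD$cFbbefDB
  rot[9] = CbdD$cFbbefDBc
  rot[10] = bdD$cFbbefDBcC
  rot[11] = dD$cFbbefDBcCb
  rot[12] = D$cFbbefDBcCbd
  rot[13] = $cFbbefDBcCbdD
Sorted (with $ < everything):
  sorted[0] = $cFbbefDBcCbdD
  sorted[1] = BcCbdD$cFbbefD
  sorted[2] = CbdD$cFbbefDBc
  sorted[3] = D$cFbbefDBcCbd
  sorted[4] = DBcCbdD$cFbbef
  sorted[5] = FbbefDBcCbdD$c
  sorted[6] = bbefDBcCbdD$cF
  sorted[7] = bdD$cFbbefDBcC
  sorted[8] = befDBcCbdD$cFb
  sorted[9] = cCbdD$cFbbefDB
  sorted[10] = cFbbefDBcCbdD$
  sorted[11] = dD$cFbbefDBcCb
  sorted[12] = efDBcCbdD$cFbb
  sorted[13] = fDBcCbdD$cFbbe
sorted[4] = DBcCbdD$cFbbef

Answer: DBcCbdD$cFbbef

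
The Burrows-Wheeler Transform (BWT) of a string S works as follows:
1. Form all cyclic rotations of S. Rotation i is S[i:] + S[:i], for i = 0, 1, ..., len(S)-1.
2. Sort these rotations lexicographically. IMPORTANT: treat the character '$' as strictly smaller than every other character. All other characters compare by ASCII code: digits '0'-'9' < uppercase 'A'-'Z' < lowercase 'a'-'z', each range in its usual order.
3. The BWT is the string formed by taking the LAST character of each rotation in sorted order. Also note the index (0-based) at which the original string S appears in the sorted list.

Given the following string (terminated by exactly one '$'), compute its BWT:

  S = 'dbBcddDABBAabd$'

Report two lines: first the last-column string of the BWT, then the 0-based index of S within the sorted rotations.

All 15 rotations (rotation i = S[i:]+S[:i]):
  rot[0] = dbBcddDABBAabd$
  rot[1] = bBcddDABBAabd$d
  rot[2] = BcddDABBAabd$db
  rot[3] = cddDABBAabd$dbB
  rot[4] = ddDABBAabd$dbBc
  rot[5] = dDABBAabd$dbBcd
  rot[6] = DABBAabd$dbBcdd
  rot[7] = ABBAabd$dbBcddD
  rot[8] = BBAabd$dbBcddDA
  rot[9] = BAabd$dbBcddDAB
  rot[10] = Aabd$dbBcddDABB
  rot[11] = abd$dbBcddDABBA
  rot[12] = bd$dbBcddDABBAa
  rot[13] = d$dbBcddDABBAab
  rot[14] = $dbBcddDABBAabd
Sorted (with $ < everything):
  sorted[0] = $dbBcddDABBAabd  (last char: 'd')
  sorted[1] = ABBAabd$dbBcddD  (last char: 'D')
  sorted[2] = Aabd$dbBcddDABB  (last char: 'B')
  sorted[3] = BAabd$dbBcddDAB  (last char: 'B')
  sorted[4] = BBAabd$dbBcddDA  (last char: 'A')
  sorted[5] = BcddDABBAabd$db  (last char: 'b')
  sorted[6] = DABBAabd$dbBcdd  (last char: 'd')
  sorted[7] = abd$dbBcddDABBA  (last char: 'A')
  sorted[8] = bBcddDABBAabd$d  (last char: 'd')
  sorted[9] = bd$dbBcddDABBAa  (last char: 'a')
  sorted[10] = cddDABBAabd$dbB  (last char: 'B')
  sorted[11] = d$dbBcddDABBAab  (last char: 'b')
  sorted[12] = dDABBAabd$dbBcd  (last char: 'd')
  sorted[13] = dbBcddDABBAabd$  (last char: '$')
  sorted[14] = ddDABBAabd$dbBc  (last char: 'c')
Last column: dDBBAbdAdaBbd$c
Original string S is at sorted index 13

Answer: dDBBAbdAdaBbd$c
13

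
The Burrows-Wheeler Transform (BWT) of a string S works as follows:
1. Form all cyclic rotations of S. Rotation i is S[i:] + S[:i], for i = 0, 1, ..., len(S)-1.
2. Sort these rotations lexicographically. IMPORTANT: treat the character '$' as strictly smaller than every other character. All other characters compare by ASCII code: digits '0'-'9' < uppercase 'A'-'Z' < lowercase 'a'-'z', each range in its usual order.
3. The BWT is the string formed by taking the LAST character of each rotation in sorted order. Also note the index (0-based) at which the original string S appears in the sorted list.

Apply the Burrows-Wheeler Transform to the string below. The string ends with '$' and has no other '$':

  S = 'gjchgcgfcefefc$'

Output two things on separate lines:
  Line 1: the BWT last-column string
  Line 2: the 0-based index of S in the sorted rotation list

All 15 rotations (rotation i = S[i:]+S[:i]):
  rot[0] = gjchgcgfcefefc$
  rot[1] = jchgcgfcefefc$g
  rot[2] = chgcgfcefefc$gj
  rot[3] = hgcgfcefefc$gjc
  rot[4] = gcgfcefefc$gjch
  rot[5] = cgfcefefc$gjchg
  rot[6] = gfcefefc$gjchgc
  rot[7] = fcefefc$gjchgcg
  rot[8] = cefefc$gjchgcgf
  rot[9] = efefc$gjchgcgfc
  rot[10] = fefc$gjchgcgfce
  rot[11] = efc$gjchgcgfcef
  rot[12] = fc$gjchgcgfcefe
  rot[13] = c$gjchgcgfcefef
  rot[14] = $gjchgcgfcefefc
Sorted (with $ < everything):
  sorted[0] = $gjchgcgfcefefc  (last char: 'c')
  sorted[1] = c$gjchgcgfcefef  (last char: 'f')
  sorted[2] = cefefc$gjchgcgf  (last char: 'f')
  sorted[3] = cgfcefefc$gjchg  (last char: 'g')
  sorted[4] = chgcgfcefefc$gj  (last char: 'j')
  sorted[5] = efc$gjchgcgfcef  (last char: 'f')
  sorted[6] = efefc$gjchgcgfc  (last char: 'c')
  sorted[7] = fc$gjchgcgfcefe  (last char: 'e')
  sorted[8] = fcefefc$gjchgcg  (last char: 'g')
  sorted[9] = fefc$gjchgcgfce  (last char: 'e')
  sorted[10] = gcgfcefefc$gjch  (last char: 'h')
  sorted[11] = gfcefefc$gjchgc  (last char: 'c')
  sorted[12] = gjchgcgfcefefc$  (last char: '$')
  sorted[13] = hgcgfcefefc$gjc  (last char: 'c')
  sorted[14] = jchgcgfcefefc$g  (last char: 'g')
Last column: cffgjfcegehc$cg
Original string S is at sorted index 12

Answer: cffgjfcegehc$cg
12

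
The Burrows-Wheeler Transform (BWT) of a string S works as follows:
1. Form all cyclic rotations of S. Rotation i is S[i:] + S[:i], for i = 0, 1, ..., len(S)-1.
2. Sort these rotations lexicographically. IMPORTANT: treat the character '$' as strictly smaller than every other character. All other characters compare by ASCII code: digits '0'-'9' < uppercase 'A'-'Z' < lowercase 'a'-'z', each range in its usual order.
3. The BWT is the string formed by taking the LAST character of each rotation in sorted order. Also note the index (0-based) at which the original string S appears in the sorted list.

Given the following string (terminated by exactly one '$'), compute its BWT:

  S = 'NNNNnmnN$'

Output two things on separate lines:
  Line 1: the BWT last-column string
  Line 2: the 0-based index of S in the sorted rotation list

All 9 rotations (rotation i = S[i:]+S[:i]):
  rot[0] = NNNNnmnN$
  rot[1] = NNNnmnN$N
  rot[2] = NNnmnN$NN
  rot[3] = NnmnN$NNN
  rot[4] = nmnN$NNNN
  rot[5] = mnN$NNNNn
  rot[6] = nN$NNNNnm
  rot[7] = N$NNNNnmn
  rot[8] = $NNNNnmnN
Sorted (with $ < everything):
  sorted[0] = $NNNNnmnN  (last char: 'N')
  sorted[1] = N$NNNNnmn  (last char: 'n')
  sorted[2] = NNNNnmnN$  (last char: '$')
  sorted[3] = NNNnmnN$N  (last char: 'N')
  sorted[4] = NNnmnN$NN  (last char: 'N')
  sorted[5] = NnmnN$NNN  (last char: 'N')
  sorted[6] = mnN$NNNNn  (last char: 'n')
  sorted[7] = nN$NNNNnm  (last char: 'm')
  sorted[8] = nmnN$NNNN  (last char: 'N')
Last column: Nn$NNNnmN
Original string S is at sorted index 2

Answer: Nn$NNNnmN
2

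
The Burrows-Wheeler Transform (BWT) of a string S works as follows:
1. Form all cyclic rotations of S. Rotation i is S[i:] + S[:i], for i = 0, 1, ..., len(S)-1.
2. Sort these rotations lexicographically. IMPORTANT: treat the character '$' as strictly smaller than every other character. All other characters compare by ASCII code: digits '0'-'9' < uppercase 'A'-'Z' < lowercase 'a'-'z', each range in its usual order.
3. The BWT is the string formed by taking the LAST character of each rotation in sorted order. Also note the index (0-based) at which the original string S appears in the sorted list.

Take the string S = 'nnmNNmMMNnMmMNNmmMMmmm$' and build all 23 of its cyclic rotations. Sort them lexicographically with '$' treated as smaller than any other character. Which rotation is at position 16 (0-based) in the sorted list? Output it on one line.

All 23 rotations (rotation i = S[i:]+S[:i]):
  rot[0] = nnmNNmMMNnMmMNNmmMMmmm$
  rot[1] = nmNNmMMNnMmMNNmmMMmmm$n
  rot[2] = mNNmMMNnMmMNNmmMMmmm$nn
  rot[3] = NNmMMNnMmMNNmmMMmmm$nnm
  rot[4] = NmMMNnMmMNNmmMMmmm$nnmN
  rot[5] = mMMNnMmMNNmmMMmmm$nnmNN
  rot[6] = MMNnMmMNNmmMMmmm$nnmNNm
  rot[7] = MNnMmMNNmmMMmmm$nnmNNmM
  rot[8] = NnMmMNNmmMMmmm$nnmNNmMM
  rot[9] = nMmMNNmmMMmmm$nnmNNmMMN
  rot[10] = MmMNNmmMMmmm$nnmNNmMMNn
  rot[11] = mMNNmmMMmmm$nnmNNmMMNnM
  rot[12] = MNNmmMMmmm$nnmNNmMMNnMm
  rot[13] = NNmmMMmmm$nnmNNmMMNnMmM
  rot[14] = NmmMMmmm$nnmNNmMMNnMmMN
  rot[15] = mmMMmmm$nnmNNmMMNnMmMNN
  rot[16] = mMMmmm$nnmNNmMMNnMmMNNm
  rot[17] = MMmmm$nnmNNmMMNnMmMNNmm
  rot[18] = Mmmm$nnmNNmMMNnMmMNNmmM
  rot[19] = mmm$nnmNNmMMNnMmMNNmmMM
  rot[20] = mm$nnmNNmMMNnMmMNNmmMMm
  rot[21] = m$nnmNNmMMNnMmMNNmmMMmm
  rot[22] = $nnmNNmMMNnMmMNNmmMMmmm
Sorted (with $ < everything):
  sorted[0] = $nnmNNmMMNnMmMNNmmMMmmm
  sorted[1] = MMNnMmMNNmmMMmmm$nnmNNm
  sorted[2] = MMmmm$nnmNNmMMNnMmMNNmm
  sorted[3] = MNNmmMMmmm$nnmNNmMMNnMm
  sorted[4] = MNnMmMNNmmMMmmm$nnmNNmM
  sorted[5] = MmMNNmmMMmmm$nnmNNmMMNn
  sorted[6] = Mmmm$nnmNNmMMNnMmMNNmmM
  sorted[7] = NNmMMNnMmMNNmmMMmmm$nnm
  sorted[8] = NNmmMMmmm$nnmNNmMMNnMmM
  sorted[9] = NmMMNnMmMNNmmMMmmm$nnmN
  sorted[10] = NmmMMmmm$nnmNNmMMNnMmMN
  sorted[11] = NnMmMNNmmMMmmm$nnmNNmMM
  sorted[12] = m$nnmNNmMMNnMmMNNmmMMmm
  sorted[13] = mMMNnMmMNNmmMMmmm$nnmNN
  sorted[14] = mMMmmm$nnmNNmMMNnMmMNNm
  sorted[15] = mMNNmmMMmmm$nnmNNmMMNnM
  sorted[16] = mNNmMMNnMmMNNmmMMmmm$nn
  sorted[17] = mm$nnmNNmMMNnMmMNNmmMMm
  sorted[18] = mmMMmmm$nnmNNmMMNnMmMNN
  sorted[19] = mmm$nnmNNmMMNnMmMNNmmMM
  sorted[20] = nMmMNNmmMMmmm$nnmNNmMMN
  sorted[21] = nmNNmMMNnMmMNNmmMMmmm$n
  sorted[22] = nnmNNmMMNnMmMNNmmMMmmm$
sorted[16] = mNNmMMNnMmMNNmmMMmmm$nn

Answer: mNNmMMNnMmMNNmmMMmmm$nn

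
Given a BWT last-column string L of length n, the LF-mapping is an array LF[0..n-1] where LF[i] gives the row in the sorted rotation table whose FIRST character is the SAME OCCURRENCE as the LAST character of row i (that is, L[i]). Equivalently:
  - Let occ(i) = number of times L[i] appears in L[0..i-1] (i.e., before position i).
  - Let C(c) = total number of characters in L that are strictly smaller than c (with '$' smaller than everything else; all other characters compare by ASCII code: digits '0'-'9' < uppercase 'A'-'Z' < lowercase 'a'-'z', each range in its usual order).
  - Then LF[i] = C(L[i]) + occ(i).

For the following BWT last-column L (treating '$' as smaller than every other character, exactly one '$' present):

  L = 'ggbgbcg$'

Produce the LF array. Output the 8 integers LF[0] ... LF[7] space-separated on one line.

Char counts: '$':1, 'b':2, 'c':1, 'g':4
C (first-col start): C('$')=0, C('b')=1, C('c')=3, C('g')=4
L[0]='g': occ=0, LF[0]=C('g')+0=4+0=4
L[1]='g': occ=1, LF[1]=C('g')+1=4+1=5
L[2]='b': occ=0, LF[2]=C('b')+0=1+0=1
L[3]='g': occ=2, LF[3]=C('g')+2=4+2=6
L[4]='b': occ=1, LF[4]=C('b')+1=1+1=2
L[5]='c': occ=0, LF[5]=C('c')+0=3+0=3
L[6]='g': occ=3, LF[6]=C('g')+3=4+3=7
L[7]='$': occ=0, LF[7]=C('$')+0=0+0=0

Answer: 4 5 1 6 2 3 7 0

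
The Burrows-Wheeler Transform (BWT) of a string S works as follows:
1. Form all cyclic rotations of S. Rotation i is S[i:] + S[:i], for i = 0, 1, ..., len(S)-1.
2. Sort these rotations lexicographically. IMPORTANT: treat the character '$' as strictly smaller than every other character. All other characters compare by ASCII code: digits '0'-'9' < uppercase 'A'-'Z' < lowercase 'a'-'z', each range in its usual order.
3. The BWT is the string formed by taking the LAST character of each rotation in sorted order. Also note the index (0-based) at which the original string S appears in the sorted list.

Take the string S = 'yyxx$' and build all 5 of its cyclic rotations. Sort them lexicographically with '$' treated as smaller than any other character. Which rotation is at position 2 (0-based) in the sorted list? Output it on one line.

All 5 rotations (rotation i = S[i:]+S[:i]):
  rot[0] = yyxx$
  rot[1] = yxx$y
  rot[2] = xx$yy
  rot[3] = x$yyx
  rot[4] = $yyxx
Sorted (with $ < everything):
  sorted[0] = $yyxx
  sorted[1] = x$yyx
  sorted[2] = xx$yy
  sorted[3] = yxx$y
  sorted[4] = yyxx$
sorted[2] = xx$yy

Answer: xx$yy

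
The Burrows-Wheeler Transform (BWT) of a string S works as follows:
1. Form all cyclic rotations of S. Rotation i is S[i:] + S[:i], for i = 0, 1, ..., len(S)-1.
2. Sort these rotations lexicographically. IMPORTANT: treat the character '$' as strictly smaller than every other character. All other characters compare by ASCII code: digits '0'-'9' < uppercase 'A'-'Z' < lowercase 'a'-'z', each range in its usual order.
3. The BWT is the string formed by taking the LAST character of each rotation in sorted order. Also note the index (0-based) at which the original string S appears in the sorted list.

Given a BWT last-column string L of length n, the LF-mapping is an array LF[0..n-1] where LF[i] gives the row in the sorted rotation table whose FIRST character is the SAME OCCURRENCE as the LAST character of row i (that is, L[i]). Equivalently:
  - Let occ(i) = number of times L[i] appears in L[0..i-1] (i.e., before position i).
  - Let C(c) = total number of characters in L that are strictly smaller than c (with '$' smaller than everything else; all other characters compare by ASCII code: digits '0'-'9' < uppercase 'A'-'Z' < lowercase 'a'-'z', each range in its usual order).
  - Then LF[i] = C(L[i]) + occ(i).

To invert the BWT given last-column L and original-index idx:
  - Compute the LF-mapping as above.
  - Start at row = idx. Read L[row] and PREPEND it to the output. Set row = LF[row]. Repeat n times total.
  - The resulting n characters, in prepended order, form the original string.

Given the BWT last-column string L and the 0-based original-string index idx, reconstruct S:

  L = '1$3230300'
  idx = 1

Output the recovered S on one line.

LF mapping: 4 0 6 5 7 1 8 2 3
Walk LF starting at row 1, prepending L[row]:
  step 1: row=1, L[1]='$', prepend. Next row=LF[1]=0
  step 2: row=0, L[0]='1', prepend. Next row=LF[0]=4
  step 3: row=4, L[4]='3', prepend. Next row=LF[4]=7
  step 4: row=7, L[7]='0', prepend. Next row=LF[7]=2
  step 5: row=2, L[2]='3', prepend. Next row=LF[2]=6
  step 6: row=6, L[6]='3', prepend. Next row=LF[6]=8
  step 7: row=8, L[8]='0', prepend. Next row=LF[8]=3
  step 8: row=3, L[3]='2', prepend. Next row=LF[3]=5
  step 9: row=5, L[5]='0', prepend. Next row=LF[5]=1
Reversed output: 02033031$

Answer: 02033031$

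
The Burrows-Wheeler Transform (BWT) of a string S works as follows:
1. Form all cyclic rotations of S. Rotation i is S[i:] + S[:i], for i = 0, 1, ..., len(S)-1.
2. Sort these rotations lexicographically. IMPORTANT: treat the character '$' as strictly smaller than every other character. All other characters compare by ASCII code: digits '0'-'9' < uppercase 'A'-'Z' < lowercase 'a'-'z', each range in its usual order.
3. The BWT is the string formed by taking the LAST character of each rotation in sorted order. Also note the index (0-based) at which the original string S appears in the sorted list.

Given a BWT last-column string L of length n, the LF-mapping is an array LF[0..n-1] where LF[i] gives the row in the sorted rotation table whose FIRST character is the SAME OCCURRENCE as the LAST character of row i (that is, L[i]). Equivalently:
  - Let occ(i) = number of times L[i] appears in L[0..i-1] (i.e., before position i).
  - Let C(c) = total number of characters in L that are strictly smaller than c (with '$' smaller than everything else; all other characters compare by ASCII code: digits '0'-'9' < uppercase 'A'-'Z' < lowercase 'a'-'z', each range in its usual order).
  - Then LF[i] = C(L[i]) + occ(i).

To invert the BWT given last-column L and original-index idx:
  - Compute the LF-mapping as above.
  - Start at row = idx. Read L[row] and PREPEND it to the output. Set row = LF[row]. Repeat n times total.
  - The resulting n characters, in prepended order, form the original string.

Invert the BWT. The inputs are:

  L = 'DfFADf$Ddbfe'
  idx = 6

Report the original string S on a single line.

Answer: bfADDdeffFD$

Derivation:
LF mapping: 2 9 5 1 3 10 0 4 7 6 11 8
Walk LF starting at row 6, prepending L[row]:
  step 1: row=6, L[6]='$', prepend. Next row=LF[6]=0
  step 2: row=0, L[0]='D', prepend. Next row=LF[0]=2
  step 3: row=2, L[2]='F', prepend. Next row=LF[2]=5
  step 4: row=5, L[5]='f', prepend. Next row=LF[5]=10
  step 5: row=10, L[10]='f', prepend. Next row=LF[10]=11
  step 6: row=11, L[11]='e', prepend. Next row=LF[11]=8
  step 7: row=8, L[8]='d', prepend. Next row=LF[8]=7
  step 8: row=7, L[7]='D', prepend. Next row=LF[7]=4
  step 9: row=4, L[4]='D', prepend. Next row=LF[4]=3
  step 10: row=3, L[3]='A', prepend. Next row=LF[3]=1
  step 11: row=1, L[1]='f', prepend. Next row=LF[1]=9
  step 12: row=9, L[9]='b', prepend. Next row=LF[9]=6
Reversed output: bfADDdeffFD$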